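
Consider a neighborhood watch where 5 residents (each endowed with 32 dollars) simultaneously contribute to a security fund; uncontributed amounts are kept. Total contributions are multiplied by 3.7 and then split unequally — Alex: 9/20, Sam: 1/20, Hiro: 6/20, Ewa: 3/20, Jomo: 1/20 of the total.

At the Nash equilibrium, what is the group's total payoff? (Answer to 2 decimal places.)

332.80 dollars

Each unit j contributes comes back to j as 3.7 × (j's share), so j prefers to contribute only if that share exceeds 1/3.7 = 0.2703; otherwise keeping the unit dominates.
Alex and Hiro are above the threshold, contributing 32 each; the remaining 3 contribute 0. Total contributed: 64.
The security fund pays out 3.7 × 64 = 236.80 in total (split across the unequal shares, but the aggregate is all that matters for the group sum).
The 3 free-riders keep 32 each, adding 96. Group total = 96 + 236.80 = 332.80.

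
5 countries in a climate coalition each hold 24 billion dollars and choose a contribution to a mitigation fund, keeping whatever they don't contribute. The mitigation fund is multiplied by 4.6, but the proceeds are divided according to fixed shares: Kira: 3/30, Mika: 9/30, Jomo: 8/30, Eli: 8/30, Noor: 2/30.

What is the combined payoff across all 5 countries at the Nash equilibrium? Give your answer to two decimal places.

379.20 billion dollars

A player with share s gets back 4.6·s per unit contributed, so full contribution is dominant for anyone with s > 1/4.6 = 0.2174 and zero contribution is dominant for anyone below.
Mika, Jomo and Eli are above the threshold, contributing 24 each; the remaining 2 contribute 0. Total contributed: 72.
The mitigation fund pays out 4.6 × 72 = 331.20 in total (split across the unequal shares, but the aggregate is all that matters for the group sum).
The 2 free-riders keep 24 each, adding 48. Group total = 48 + 331.20 = 379.20.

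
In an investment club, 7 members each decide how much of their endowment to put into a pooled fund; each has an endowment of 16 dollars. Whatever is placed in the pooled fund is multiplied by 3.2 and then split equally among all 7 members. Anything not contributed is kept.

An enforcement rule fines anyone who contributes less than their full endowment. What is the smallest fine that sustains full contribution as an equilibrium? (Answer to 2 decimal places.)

8.69 dollars

Given the others contribute fully, the best deviation is to contribute 0 (any partial contribution still incurs the fine and gives up units whose private return 0.4571 is below 1).
Deviating from 16 to 0 saves 16 dollars but forfeits the deviator's share of the drop in the pooled fund: 3.2/7 × 16 = 7.31.
So the deviation gain is 16 − 7.31 = 8.69, and the fine must be at least 8.69 dollars to wipe it out.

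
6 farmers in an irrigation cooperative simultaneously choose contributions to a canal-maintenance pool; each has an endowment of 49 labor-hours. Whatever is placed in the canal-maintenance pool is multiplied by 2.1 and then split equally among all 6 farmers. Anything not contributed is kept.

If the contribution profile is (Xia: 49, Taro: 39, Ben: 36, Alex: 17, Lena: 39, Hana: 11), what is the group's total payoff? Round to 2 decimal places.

504.10 labor-hours

Total contributed: 49 + 39 + 36 + 17 + 39 + 11 = 191; total kept: 6 × 49 − 191 = 103.
The canal-maintenance pool pays out 2.1 × 191 = 401.10 in aggregate.
Group total = 103 + 401.10 = 504.10.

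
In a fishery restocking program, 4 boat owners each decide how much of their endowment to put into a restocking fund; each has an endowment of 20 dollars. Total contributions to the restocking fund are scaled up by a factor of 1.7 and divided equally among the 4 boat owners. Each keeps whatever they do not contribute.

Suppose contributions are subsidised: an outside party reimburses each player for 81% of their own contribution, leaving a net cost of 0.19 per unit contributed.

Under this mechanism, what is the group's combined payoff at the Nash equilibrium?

200.80 dollars

With the mechanism, a contributed unit returns (1.7/4) / 0.19 = 2.2368 per unit of net cost to the contributor — now above 1 — so contributing fully is weakly dominant for every player.
So the Nash equilibrium is full contribution by all 4; the group earns 4 × (20 × 0.81 + 1.7 × 20) = 200.80.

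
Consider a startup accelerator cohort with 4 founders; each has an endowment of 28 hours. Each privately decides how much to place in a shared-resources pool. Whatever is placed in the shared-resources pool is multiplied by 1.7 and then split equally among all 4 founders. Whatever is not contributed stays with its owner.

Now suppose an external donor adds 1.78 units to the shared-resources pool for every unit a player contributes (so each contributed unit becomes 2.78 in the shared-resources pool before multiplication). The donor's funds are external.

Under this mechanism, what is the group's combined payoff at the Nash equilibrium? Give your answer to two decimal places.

529.31 hours

Under the mechanism each unit contributed yields 1.7 × 2.78 / 4 = 1.1815 back to its contributor per unit of net cost, which exceeds 1, making full contribution the dominant choice for everyone.
So the Nash equilibrium is full contribution by all 4; the group earns 1.7 × 2.78 × 112 = 529.31.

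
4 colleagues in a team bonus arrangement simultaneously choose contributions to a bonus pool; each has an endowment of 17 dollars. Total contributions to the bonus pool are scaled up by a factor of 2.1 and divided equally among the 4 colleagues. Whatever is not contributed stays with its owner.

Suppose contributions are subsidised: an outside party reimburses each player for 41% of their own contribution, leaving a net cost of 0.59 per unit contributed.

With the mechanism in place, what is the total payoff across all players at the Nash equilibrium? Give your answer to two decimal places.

68.00 dollars

Even with the mechanism, each unit contributed returns only (2.1/4) / 0.59 = 0.8898 per unit of net cost, so contributing nothing is still dominant.
At the Nash equilibrium no one contributes; group total payoff = 4 × 17 = 68.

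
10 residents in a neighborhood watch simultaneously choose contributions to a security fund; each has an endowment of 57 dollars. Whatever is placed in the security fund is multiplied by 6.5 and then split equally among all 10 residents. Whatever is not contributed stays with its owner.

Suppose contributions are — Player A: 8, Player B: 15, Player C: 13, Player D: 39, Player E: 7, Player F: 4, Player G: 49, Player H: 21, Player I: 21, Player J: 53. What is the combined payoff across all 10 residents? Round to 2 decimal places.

Total contributed: 8 + 15 + 13 + 39 + 7 + 4 + 49 + 21 + 21 + 53 = 230; total kept: 10 × 57 − 230 = 340.
The security fund pays out 6.5 × 230 = 1495.00 in aggregate.
Group total = 340 + 1495.00 = 1835.00.

1835.00 dollars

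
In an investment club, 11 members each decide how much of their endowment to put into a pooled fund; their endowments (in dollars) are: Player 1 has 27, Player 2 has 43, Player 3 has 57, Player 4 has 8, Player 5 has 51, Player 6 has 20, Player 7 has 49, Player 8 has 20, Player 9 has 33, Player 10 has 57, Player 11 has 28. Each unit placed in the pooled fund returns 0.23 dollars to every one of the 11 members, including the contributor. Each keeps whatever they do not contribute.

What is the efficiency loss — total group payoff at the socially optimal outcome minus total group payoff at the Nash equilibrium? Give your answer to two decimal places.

The private return per contributed unit is 0.23 < 1 for everyone, so the Nash equilibrium is zero contribution and the group total is Σ E_j = 27 + 43 + 57 + 8 + 51 + 20 + 49 + 20 + 33 + 57 + 28 = 393.
Each contributed unit returns 2.530 to the group, so the social optimum is full contribution by everyone: group total = 2.530 × 393 = 994.29.
Efficiency loss = (2.530 − 1) × 393 = 601.29.

601.29 dollars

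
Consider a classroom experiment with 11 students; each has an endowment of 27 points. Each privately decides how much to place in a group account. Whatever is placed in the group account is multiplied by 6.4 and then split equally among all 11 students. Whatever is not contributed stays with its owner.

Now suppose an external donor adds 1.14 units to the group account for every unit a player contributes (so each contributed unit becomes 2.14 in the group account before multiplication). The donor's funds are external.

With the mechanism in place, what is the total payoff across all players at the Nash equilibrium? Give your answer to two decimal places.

4067.71 points

Under the mechanism each unit contributed yields 6.4 × 2.14 / 11 = 1.2451 back to its contributor per unit of net cost, which exceeds 1, making full contribution the dominant choice for everyone.
At the Nash equilibrium everyone contributes 27. Group total payoff = 6.4 × 2.14 × 297 = 4067.71.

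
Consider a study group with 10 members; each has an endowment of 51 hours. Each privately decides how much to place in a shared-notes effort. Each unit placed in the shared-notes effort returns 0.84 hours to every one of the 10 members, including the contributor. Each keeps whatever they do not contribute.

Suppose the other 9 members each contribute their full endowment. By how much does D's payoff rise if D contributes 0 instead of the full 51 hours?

8.16 hours

Switching from a contribution of 51 to 0 lets D keep an extra 51 hours, but lowers the shared-notes effort by 51, which costs D their own share of that drop: 0.84 × 51 = 42.84.
Net gain = 51 − 42.84 = 8.16. The private return per contributed unit (0.84) is below 1, so free-riding is indeed the best response regardless of what the others do.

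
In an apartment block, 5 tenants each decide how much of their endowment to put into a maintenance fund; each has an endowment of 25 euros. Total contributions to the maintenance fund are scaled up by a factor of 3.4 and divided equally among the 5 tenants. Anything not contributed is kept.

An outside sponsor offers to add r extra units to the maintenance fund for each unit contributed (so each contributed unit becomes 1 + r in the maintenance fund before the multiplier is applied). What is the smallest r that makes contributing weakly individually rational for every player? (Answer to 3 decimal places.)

0.471

With matching at rate r, one contributed unit becomes (1 + r) in the maintenance fund and returns 3.4 × (1 + r) / 5 to the contributor.
Setting this equal to 1: 1 + r = 5/3.4 = 1.4706.
So the minimum matching rate is r = 1.4706 − 1 = 0.471.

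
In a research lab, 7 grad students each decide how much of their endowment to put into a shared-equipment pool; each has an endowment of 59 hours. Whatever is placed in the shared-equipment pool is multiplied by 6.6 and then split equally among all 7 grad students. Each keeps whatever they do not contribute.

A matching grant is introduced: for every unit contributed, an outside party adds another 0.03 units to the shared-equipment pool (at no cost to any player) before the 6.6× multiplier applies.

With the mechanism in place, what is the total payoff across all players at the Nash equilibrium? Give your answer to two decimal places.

413.00 hours

Even with the mechanism, each unit contributed returns only 6.6 × 1.03 / 7 = 0.9711 per unit of net cost, so contributing nothing is still dominant.
Everyone keeps their endowment and the group total is 7 × 59 = 413.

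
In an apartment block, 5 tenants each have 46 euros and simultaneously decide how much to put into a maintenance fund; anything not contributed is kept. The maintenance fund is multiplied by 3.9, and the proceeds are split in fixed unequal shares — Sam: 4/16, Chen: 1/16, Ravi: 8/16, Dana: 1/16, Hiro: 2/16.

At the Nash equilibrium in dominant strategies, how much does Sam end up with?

Player j's private return per contributed unit is 3.9 × (j's share). Contributing is weakly dominant for j when that share is at least 1/3.9 = 0.2564, and contributing 0 is dominant otherwise.
Only Ravi (8/16) clears that bar, contributing 46; the remaining 4 contribute 0. Total contributed: 46.
Sam keeps 46 and receives 3.9 × 46 × 4/16 = 44.85 from the maintenance fund, for a payoff of 90.85.

90.85 euros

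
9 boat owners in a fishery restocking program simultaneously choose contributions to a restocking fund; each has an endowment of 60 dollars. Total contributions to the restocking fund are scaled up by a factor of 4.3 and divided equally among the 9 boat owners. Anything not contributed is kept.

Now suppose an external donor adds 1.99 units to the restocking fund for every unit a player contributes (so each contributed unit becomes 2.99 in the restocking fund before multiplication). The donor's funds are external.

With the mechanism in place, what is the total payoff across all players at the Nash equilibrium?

Under the mechanism each unit contributed yields 4.3 × 2.99 / 9 = 1.4286 back to its contributor per unit of net cost, which exceeds 1, making full contribution the dominant choice for everyone.
So the Nash equilibrium is full contribution by all 9; the group earns 4.3 × 2.99 × 540 = 6942.78.

6942.78 dollars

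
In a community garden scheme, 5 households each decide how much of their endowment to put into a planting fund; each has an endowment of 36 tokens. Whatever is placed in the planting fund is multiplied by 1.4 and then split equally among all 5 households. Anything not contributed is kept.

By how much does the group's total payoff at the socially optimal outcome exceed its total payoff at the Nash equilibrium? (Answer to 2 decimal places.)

72.00 tokens

Each contributed unit returns 1.4/5 = 0.2800 to its contributor — below 1 — so contributing 0 is dominant for every player. At the Nash equilibrium everyone keeps their 36, and the group total is 5 × 36 = 180.
Each contributed unit returns 1.400 to the group as a whole (0.2800 to each of 5 players), which exceeds 1, so the social optimum is full contribution: group total = 1.400 × 180 = 252.00.
Efficiency loss = 252.00 − 180 = 72.00.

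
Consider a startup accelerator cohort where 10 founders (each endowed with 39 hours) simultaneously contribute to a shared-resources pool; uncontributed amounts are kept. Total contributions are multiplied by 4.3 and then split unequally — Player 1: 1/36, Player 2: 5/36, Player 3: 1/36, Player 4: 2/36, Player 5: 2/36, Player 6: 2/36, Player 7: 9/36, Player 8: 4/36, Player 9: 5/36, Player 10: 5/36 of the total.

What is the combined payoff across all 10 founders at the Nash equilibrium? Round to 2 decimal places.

Each unit j contributes comes back to j as 4.3 × (j's share), so j prefers to contribute only if that share exceeds 1/4.3 = 0.2326; otherwise keeping the unit dominates.
The only share above 0.2326 is Player 7's 9/36, contributing 39; the remaining 9 contribute 0. Total contributed: 39.
The shared-resources pool pays out 4.3 × 39 = 167.70 in total (split across the unequal shares, but the aggregate is all that matters for the group sum).
The 9 free-riders keep 39 each, adding 351. Group total = 351 + 167.70 = 518.70.

518.70 hours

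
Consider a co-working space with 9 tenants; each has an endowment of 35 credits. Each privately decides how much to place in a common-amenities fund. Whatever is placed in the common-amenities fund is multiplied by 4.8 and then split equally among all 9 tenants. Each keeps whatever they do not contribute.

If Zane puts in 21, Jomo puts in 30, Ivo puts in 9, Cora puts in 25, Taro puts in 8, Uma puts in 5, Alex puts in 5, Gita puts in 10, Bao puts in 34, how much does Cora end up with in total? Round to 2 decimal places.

88.40 credits

Total contributed: 21 + 30 + 9 + 25 + 8 + 5 + 5 + 10 + 34 = 147.
Each receives 4.8 × 147 / 9 = 78.40 from the common-amenities fund.
Cora keeps 35 − 25 = 10, so Cora's payoff is 10 + 78.40 = 88.40.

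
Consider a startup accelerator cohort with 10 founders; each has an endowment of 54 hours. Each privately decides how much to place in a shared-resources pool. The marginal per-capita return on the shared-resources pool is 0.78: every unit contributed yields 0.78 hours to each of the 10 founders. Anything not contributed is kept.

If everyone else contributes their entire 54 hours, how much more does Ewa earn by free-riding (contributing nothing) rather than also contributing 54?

Switching from a contribution of 54 to 0 lets Ewa keep an extra 54 hours, but lowers the shared-resources pool by 54, which costs Ewa their own share of that drop: 0.78 × 54 = 42.12.
Net gain = 54 − 42.12 = 11.88. The private return per contributed unit (0.78) is below 1, so free-riding is indeed the best response regardless of what the others do.

11.88 hours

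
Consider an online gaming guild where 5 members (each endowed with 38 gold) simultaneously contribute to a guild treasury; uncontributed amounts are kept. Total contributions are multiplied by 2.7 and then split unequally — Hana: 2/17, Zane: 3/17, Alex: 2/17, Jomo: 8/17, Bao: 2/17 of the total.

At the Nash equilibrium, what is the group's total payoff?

Player j's private return per contributed unit is 2.7 × (j's share). Contributing is weakly dominant for j when that share is at least 1/2.7 = 0.3704, and contributing 0 is dominant otherwise.
Jomo alone (share 8/17) is above the threshold, contributing 38; the remaining 4 contribute 0. Total contributed: 38.
The guild treasury pays out 2.7 × 38 = 102.60 in total (split across the unequal shares, but the aggregate is all that matters for the group sum).
The 4 free-riders keep 38 each, adding 152. Group total = 152 + 102.60 = 254.60.

254.60 gold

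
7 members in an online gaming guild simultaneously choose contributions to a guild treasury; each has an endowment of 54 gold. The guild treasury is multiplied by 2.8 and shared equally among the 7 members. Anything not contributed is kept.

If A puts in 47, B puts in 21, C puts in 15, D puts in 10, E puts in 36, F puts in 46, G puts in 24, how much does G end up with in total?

Total contributed: 47 + 21 + 15 + 10 + 36 + 46 + 24 = 199.
Each receives 2.8 × 199 / 7 = 79.60 from the guild treasury.
G keeps 54 − 24 = 30, so G's payoff is 30 + 79.60 = 109.60.

109.60 gold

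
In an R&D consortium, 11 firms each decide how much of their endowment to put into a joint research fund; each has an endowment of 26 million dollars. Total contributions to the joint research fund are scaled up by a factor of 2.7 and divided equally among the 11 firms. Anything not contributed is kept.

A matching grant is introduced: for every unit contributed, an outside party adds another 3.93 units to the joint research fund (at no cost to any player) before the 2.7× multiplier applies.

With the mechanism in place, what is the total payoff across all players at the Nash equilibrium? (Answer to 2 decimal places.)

3806.95 million dollars

The effective private return per unit is now 2.7 × 4.93 / 11 = 1.2101 > 1, so every player's dominant strategy flips to full contribution.
At the Nash equilibrium everyone contributes 26. Group total payoff = 2.7 × 4.93 × 286 = 3806.95.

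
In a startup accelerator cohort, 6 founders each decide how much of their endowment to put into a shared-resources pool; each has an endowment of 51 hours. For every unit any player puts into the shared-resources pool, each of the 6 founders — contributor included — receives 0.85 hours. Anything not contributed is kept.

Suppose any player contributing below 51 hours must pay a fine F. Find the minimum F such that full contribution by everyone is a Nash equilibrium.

7.65 hours

Given the others contribute fully, the best deviation is to contribute 0 (any partial contribution still incurs the fine and gives up units whose private return 0.85 is below 1).
Deviating from 51 to 0 saves 51 hours but forfeits the deviator's share of the drop in the shared-resources pool: 0.85 × 51 = 43.35.
So the deviation gain is 51 − 43.35 = 7.65, and the fine must be at least 7.65 hours to wipe it out.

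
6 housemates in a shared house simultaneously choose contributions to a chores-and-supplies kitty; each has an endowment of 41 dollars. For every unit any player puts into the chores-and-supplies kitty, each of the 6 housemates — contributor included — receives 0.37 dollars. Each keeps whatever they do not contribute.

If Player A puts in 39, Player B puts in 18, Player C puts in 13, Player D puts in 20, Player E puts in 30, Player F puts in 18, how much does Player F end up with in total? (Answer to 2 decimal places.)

Total contributed: 39 + 18 + 13 + 20 + 30 + 18 = 138.
Each receives 0.37 × 138 = 51.06 from the chores-and-supplies kitty.
Player F keeps 41 − 18 = 23, so Player F's payoff is 23 + 51.06 = 74.06.

74.06 dollars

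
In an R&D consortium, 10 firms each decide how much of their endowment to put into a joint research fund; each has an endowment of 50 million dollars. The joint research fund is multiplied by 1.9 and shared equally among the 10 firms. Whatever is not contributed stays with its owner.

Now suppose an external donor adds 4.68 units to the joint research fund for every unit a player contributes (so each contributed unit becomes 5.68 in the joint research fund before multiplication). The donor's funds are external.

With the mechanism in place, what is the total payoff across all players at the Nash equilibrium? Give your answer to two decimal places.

With the mechanism, a contributed unit returns 1.9 × 5.68 / 10 = 1.0792 per unit of net cost to the contributor — now above 1 — so contributing fully is weakly dominant for every player.
So the Nash equilibrium is full contribution by all 10; the group earns 1.9 × 5.68 × 500 = 5396.00.

5396.00 million dollars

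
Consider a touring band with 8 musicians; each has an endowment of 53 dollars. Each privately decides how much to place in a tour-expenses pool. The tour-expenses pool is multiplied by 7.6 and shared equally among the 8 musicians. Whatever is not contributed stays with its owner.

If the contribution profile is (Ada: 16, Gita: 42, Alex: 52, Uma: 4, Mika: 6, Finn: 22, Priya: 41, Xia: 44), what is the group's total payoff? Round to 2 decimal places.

Total contributed: 16 + 42 + 52 + 4 + 6 + 22 + 41 + 44 = 227; total kept: 8 × 53 − 227 = 197.
The tour-expenses pool pays out 7.6 × 227 = 1725.20 in aggregate.
Group total = 197 + 1725.20 = 1922.20.

1922.20 dollars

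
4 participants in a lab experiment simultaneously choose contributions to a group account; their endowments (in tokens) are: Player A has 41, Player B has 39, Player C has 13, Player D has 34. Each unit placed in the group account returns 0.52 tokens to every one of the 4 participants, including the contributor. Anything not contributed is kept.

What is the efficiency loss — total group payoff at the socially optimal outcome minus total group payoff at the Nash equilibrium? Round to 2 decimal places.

The private return per contributed unit is 0.52 < 1 for everyone, so the Nash equilibrium is zero contribution and the group total is Σ E_j = 41 + 39 + 13 + 34 = 127.
Each contributed unit returns 2.080 to the group, so the social optimum is full contribution by everyone: group total = 2.080 × 127 = 264.16.
Efficiency loss = (2.080 − 1) × 127 = 137.16.

137.16 tokens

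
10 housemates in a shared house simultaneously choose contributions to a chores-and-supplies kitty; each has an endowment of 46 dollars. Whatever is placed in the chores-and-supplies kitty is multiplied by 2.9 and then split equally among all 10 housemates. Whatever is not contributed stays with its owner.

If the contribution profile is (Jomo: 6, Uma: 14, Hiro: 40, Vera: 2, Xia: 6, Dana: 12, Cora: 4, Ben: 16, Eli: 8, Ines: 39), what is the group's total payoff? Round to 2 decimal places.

739.30 dollars

Total contributed: 6 + 14 + 40 + 2 + 6 + 12 + 4 + 16 + 8 + 39 = 147; total kept: 10 × 46 − 147 = 313.
The chores-and-supplies kitty pays out 2.9 × 147 = 426.30 in aggregate.
Group total = 313 + 426.30 = 739.30.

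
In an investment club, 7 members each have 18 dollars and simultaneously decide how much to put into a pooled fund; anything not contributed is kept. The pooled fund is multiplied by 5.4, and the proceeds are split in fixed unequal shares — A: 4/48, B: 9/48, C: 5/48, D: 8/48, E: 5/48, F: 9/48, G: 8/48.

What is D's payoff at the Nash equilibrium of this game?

50.40 dollars

Each unit j contributes comes back to j as 5.4 × (j's share), so j prefers to contribute only if that share exceeds 1/5.4 = 0.1852; otherwise keeping the unit dominates.
B and F are above the threshold, contributing 18 each; the remaining 5 contribute 0. Total contributed: 36.
D keeps 18 and receives 5.4 × 36 × 8/48 = 32.40 from the pooled fund, for a payoff of 50.40.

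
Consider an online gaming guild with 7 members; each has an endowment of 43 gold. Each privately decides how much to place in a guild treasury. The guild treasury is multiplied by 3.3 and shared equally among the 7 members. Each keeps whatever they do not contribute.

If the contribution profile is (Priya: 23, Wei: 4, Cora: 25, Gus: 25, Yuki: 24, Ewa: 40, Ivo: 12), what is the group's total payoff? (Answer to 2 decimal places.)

652.90 gold

Total contributed: 23 + 4 + 25 + 25 + 24 + 40 + 12 = 153; total kept: 7 × 43 − 153 = 148.
The guild treasury pays out 3.3 × 153 = 504.90 in aggregate.
Group total = 148 + 504.90 = 652.90.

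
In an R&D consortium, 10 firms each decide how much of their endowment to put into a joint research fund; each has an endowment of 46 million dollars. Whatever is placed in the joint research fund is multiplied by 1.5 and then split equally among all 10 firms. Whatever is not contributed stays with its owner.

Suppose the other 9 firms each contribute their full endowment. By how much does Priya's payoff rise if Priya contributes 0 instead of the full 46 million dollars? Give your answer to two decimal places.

39.10 million dollars

Switching from a contribution of 46 to 0 lets Priya keep an extra 46 million dollars, but lowers the joint research fund by 46, which costs Priya their own share of that drop: 1.5/10 × 46 = 6.90.
Net gain = 46 − 6.90 = 39.10. The private return per contributed unit (0.1500) is below 1, so free-riding is indeed the best response regardless of what the others do.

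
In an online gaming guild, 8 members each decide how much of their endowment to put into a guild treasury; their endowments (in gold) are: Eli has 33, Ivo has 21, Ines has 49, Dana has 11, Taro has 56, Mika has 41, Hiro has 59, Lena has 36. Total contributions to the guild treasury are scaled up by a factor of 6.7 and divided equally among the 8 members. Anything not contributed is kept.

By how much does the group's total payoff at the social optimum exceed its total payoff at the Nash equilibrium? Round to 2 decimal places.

The private return per contributed unit is 6.7/8 = 0.8375 < 1 for every player regardless of endowment, so the Nash equilibrium is zero contribution and the group total is Σ E_j = 33 + 21 + 49 + 11 + 56 + 41 + 59 + 36 = 306.
Each contributed unit returns 6.700 to the group, so the social optimum is full contribution by everyone: group total = 6.700 × 306 = 2050.20.
Efficiency loss = (6.700 − 1) × 306 = 1744.20.

1744.20 gold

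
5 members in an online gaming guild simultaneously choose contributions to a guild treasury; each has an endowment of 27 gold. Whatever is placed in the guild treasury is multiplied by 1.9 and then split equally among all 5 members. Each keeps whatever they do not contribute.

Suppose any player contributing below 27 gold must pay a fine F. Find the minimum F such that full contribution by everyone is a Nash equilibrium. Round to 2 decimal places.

Given the others contribute fully, the best deviation is to contribute 0 (any partial contribution still incurs the fine and gives up units whose private return 0.3800 is below 1).
Deviating from 27 to 0 saves 27 gold but forfeits the deviator's share of the drop in the guild treasury: 1.9/5 × 27 = 10.26.
So the deviation gain is 27 − 10.26 = 16.74, and the fine must be at least 16.74 gold to wipe it out.

16.74 gold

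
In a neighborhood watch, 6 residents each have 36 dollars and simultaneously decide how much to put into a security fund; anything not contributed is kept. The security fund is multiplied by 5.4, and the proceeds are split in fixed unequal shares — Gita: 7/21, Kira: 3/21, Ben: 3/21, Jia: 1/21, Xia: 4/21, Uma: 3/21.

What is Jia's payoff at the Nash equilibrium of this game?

54.51 dollars

For player j, contributing a unit is worthwhile iff 5.4 × (j's share) ≥ 1, i.e. iff j's share is at least 0.1852.
Gita and Xia are above the threshold, contributing 36 each; the remaining 4 contribute 0. Total contributed: 72.
Jia keeps 36 and receives 5.4 × 72 × 1/21 = 18.51 from the security fund, for a payoff of 54.51.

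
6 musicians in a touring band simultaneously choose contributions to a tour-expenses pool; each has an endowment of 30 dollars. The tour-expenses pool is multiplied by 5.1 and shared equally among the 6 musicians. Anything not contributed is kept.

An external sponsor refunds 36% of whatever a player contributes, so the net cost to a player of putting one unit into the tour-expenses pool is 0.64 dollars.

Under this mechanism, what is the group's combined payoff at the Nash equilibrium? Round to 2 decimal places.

Under the mechanism each unit contributed yields (5.1/6) / 0.64 = 1.3281 back to its contributor per unit of net cost, which exceeds 1, making full contribution the dominant choice for everyone.
At the Nash equilibrium everyone contributes 30. Group total payoff = 6 × (30 × 0.36 + 5.1 × 30) = 982.80.

982.80 dollars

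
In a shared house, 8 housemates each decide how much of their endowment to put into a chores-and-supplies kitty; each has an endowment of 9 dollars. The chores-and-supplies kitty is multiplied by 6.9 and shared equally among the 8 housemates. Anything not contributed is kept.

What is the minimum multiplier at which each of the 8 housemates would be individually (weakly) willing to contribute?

A contributed unit returns (multiplier)/8 to its contributor.
This reaches 1 exactly when the multiplier is 8.

8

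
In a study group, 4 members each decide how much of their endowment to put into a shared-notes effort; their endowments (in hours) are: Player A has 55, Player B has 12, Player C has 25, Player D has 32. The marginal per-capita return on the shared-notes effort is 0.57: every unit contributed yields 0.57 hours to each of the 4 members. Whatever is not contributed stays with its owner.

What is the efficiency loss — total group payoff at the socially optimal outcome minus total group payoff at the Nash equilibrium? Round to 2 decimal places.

158.72 hours

The private return per contributed unit is 0.57 < 1 for everyone, so the Nash equilibrium is zero contribution and the group total is Σ E_j = 55 + 12 + 25 + 32 = 124.
Each contributed unit returns 2.280 to the group, so the social optimum is full contribution by everyone: group total = 2.280 × 124 = 282.72.
Efficiency loss = (2.280 − 1) × 124 = 158.72.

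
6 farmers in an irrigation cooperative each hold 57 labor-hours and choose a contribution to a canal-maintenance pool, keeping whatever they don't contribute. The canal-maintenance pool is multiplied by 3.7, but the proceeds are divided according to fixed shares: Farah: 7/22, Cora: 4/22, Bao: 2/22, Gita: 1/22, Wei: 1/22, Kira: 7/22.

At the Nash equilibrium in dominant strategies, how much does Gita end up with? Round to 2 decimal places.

76.17 labor-hours

Player j's private return per contributed unit is 3.7 × (j's share). Contributing is weakly dominant for j when that share is at least 1/3.7 = 0.2703, and contributing 0 is dominant otherwise.
The shares above 0.2703 belong to Farah and Kira, contributing 57 each; the remaining 4 contribute 0. Total contributed: 114.
Gita keeps 57 and receives 3.7 × 114 × 1/22 = 19.17 from the canal-maintenance pool, for a payoff of 76.17.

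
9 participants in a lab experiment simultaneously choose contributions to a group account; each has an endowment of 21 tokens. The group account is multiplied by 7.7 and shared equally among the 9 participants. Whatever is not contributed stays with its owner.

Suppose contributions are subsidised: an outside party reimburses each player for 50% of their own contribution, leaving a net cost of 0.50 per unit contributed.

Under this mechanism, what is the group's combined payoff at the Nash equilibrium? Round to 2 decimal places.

1549.80 tokens

The effective private return per unit is now (7.7/9) / 0.50 = 1.7111 > 1, so every player's dominant strategy flips to full contribution.
So the Nash equilibrium is full contribution by all 9; the group earns 9 × (21 × 0.50 + 7.7 × 21) = 1549.80.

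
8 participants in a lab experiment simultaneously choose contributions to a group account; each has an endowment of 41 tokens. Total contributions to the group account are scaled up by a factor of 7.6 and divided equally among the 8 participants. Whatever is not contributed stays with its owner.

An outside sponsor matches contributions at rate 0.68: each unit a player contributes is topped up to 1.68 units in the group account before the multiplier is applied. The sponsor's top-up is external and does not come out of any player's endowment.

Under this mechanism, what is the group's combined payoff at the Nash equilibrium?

The effective private return per unit is now 7.6 × 1.68 / 8 = 1.5960 > 1, so every player's dominant strategy flips to full contribution.
So the Nash equilibrium is full contribution by all 8; the group earns 7.6 × 1.68 × 328 = 4187.90.

4187.90 tokens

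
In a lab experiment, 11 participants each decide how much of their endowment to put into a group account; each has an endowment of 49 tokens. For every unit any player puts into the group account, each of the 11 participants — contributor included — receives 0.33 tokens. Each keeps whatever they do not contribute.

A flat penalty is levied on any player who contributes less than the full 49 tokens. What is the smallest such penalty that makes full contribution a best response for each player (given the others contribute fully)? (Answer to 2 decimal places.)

Given the others contribute fully, the best deviation is to contribute 0 (any partial contribution still incurs the fine and gives up units whose private return 0.33 is below 1).
Deviating from 49 to 0 saves 49 tokens but forfeits the deviator's share of the drop in the group account: 0.33 × 49 = 16.17.
So the deviation gain is 49 − 16.17 = 32.83, and the fine must be at least 32.83 tokens to wipe it out.

32.83 tokens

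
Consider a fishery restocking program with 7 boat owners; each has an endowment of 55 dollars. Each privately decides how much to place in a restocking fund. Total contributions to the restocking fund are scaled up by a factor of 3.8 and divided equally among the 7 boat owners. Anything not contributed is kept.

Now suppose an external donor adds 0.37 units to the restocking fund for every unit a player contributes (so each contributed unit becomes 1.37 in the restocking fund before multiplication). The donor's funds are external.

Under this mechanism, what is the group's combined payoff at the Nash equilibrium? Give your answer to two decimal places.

385.00 dollars

With the mechanism, a contributed unit returns 3.8 × 1.37 / 7 = 0.7437 per unit of net cost — still below 1 — so contributing 0 remains dominant for every player.
At the Nash equilibrium no one contributes; group total payoff = 7 × 55 = 385.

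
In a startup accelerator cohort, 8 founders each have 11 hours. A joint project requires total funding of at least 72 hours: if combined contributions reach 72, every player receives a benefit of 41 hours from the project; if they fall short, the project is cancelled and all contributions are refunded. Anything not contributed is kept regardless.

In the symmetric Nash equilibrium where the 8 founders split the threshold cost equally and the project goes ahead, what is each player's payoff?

43 hours

Equal share of the threshold: 72/8 = 9.
At this profile no one gains by cutting their contribution: any cut drops the total below 72, the project is cancelled, contributions are refunded, and the deviator ends with 11, which is less than 11 − 9 + 41 = 43. Contributing more than 9 just wastes the excess. So contributing exactly 9 is a best response.
Each player's payoff: 11 − 9 + 41 = 43.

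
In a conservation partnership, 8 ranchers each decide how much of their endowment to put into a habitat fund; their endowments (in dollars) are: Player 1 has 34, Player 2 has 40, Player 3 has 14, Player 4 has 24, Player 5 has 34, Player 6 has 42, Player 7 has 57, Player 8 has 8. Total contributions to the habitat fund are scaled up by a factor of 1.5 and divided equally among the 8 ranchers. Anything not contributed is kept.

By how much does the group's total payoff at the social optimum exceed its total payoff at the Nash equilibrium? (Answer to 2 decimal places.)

126.50 dollars

The private return per contributed unit is 1.5/8 = 0.1875 < 1 for every player regardless of endowment, so the Nash equilibrium is zero contribution and the group total is Σ E_j = 34 + 40 + 14 + 24 + 34 + 42 + 57 + 8 = 253.
Each contributed unit returns 1.500 to the group, so the social optimum is full contribution by everyone: group total = 1.500 × 253 = 379.50.
Efficiency loss = (1.500 − 1) × 253 = 126.50.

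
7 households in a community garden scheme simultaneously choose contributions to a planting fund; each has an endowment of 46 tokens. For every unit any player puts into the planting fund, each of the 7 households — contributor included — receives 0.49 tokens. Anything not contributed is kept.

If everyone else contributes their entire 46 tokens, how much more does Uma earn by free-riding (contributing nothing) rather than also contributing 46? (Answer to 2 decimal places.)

Switching from a contribution of 46 to 0 lets Uma keep an extra 46 tokens, but lowers the planting fund by 46, which costs Uma their own share of that drop: 0.49 × 46 = 22.54.
Net gain = 46 − 22.54 = 23.46. The private return per contributed unit (0.49) is below 1, so free-riding is indeed the best response regardless of what the others do.

23.46 tokens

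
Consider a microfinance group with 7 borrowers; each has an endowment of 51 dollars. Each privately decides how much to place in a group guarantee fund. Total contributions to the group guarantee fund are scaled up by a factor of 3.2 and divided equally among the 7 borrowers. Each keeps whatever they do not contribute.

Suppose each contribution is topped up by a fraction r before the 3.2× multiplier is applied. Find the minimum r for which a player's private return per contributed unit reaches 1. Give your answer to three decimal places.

With matching at rate r, one contributed unit becomes (1 + r) in the group guarantee fund and returns 3.2 × (1 + r) / 7 to the contributor.
Setting this equal to 1: 1 + r = 7/3.2 = 2.1875.
So the minimum matching rate is r = 2.1875 − 1 = 1.188.

1.188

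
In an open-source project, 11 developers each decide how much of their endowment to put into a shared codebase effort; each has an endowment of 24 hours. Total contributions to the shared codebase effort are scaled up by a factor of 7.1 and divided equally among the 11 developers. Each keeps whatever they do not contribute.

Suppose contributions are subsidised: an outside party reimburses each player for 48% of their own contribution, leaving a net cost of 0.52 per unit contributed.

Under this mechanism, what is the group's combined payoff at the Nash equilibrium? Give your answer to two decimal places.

2001.12 hours

The effective private return per unit is now (7.1/11) / 0.52 = 1.2413 > 1, so every player's dominant strategy flips to full contribution.
At the Nash equilibrium everyone contributes 24. Group total payoff = 11 × (24 × 0.48 + 7.1 × 24) = 2001.12.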